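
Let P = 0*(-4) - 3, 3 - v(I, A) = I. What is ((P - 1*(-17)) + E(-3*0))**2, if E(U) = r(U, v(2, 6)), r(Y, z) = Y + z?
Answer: 225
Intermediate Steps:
v(I, A) = 3 - I
P = -3 (P = 0 - 3 = -3)
E(U) = 1 + U (E(U) = U + (3 - 1*2) = U + (3 - 2) = U + 1 = 1 + U)
((P - 1*(-17)) + E(-3*0))**2 = ((-3 - 1*(-17)) + (1 - 3*0))**2 = ((-3 + 17) + (1 + 0))**2 = (14 + 1)**2 = 15**2 = 225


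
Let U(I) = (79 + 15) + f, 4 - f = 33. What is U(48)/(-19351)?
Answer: -65/19351 ≈ -0.0033590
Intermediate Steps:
f = -29 (f = 4 - 1*33 = 4 - 33 = -29)
U(I) = 65 (U(I) = (79 + 15) - 29 = 94 - 29 = 65)
U(48)/(-19351) = 65/(-19351) = 65*(-1/19351) = -65/19351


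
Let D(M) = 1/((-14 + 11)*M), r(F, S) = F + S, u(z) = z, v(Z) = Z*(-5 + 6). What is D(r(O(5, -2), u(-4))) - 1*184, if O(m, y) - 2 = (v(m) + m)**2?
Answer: -54097/294 ≈ -184.00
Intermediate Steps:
v(Z) = Z (v(Z) = Z*1 = Z)
O(m, y) = 2 + 4*m**2 (O(m, y) = 2 + (m + m)**2 = 2 + (2*m)**2 = 2 + 4*m**2)
D(M) = -1/(3*M) (D(M) = 1/((-3)*M) = -1/(3*M))
D(r(O(5, -2), u(-4))) - 1*184 = -1/(3*((2 + 4*5**2) - 4)) - 1*184 = -1/(3*((2 + 4*25) - 4)) - 184 = -1/(3*((2 + 100) - 4)) - 184 = -1/(3*(102 - 4)) - 184 = -1/3/98 - 184 = -1/3*1/98 - 184 = -1/294 - 184 = -54097/294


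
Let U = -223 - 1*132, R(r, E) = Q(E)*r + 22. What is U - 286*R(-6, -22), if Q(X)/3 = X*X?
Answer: 2484985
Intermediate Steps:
Q(X) = 3*X² (Q(X) = 3*(X*X) = 3*X²)
R(r, E) = 22 + 3*r*E² (R(r, E) = (3*E²)*r + 22 = 3*r*E² + 22 = 22 + 3*r*E²)
U = -355 (U = -223 - 132 = -355)
U - 286*R(-6, -22) = -355 - 286*(22 + 3*(-6)*(-22)²) = -355 - 286*(22 + 3*(-6)*484) = -355 - 286*(22 - 8712) = -355 - 286*(-8690) = -355 + 2485340 = 2484985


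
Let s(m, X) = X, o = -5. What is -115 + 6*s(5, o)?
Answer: -145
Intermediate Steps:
-115 + 6*s(5, o) = -115 + 6*(-5) = -115 - 30 = -145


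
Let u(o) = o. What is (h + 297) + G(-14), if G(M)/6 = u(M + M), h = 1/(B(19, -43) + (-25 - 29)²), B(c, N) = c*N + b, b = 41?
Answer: 276061/2140 ≈ 129.00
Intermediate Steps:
B(c, N) = 41 + N*c (B(c, N) = c*N + 41 = N*c + 41 = 41 + N*c)
h = 1/2140 (h = 1/((41 - 43*19) + (-25 - 29)²) = 1/((41 - 817) + (-54)²) = 1/(-776 + 2916) = 1/2140 ≈ 0.00046729)
G(M) = 12*M (G(M) = 6*(M + M) = 6*(2*M) = 12*M)
(h + 297) + G(-14) = (1/2140 + 297) + 12*(-14) = 635581/2140 - 168 = 276061/2140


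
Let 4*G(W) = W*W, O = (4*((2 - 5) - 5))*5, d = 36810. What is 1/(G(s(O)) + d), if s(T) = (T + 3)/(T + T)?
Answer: 409600/15077400649 ≈ 2.7166e-5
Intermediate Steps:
O = -160 (O = (4*(-3 - 5))*5 = (4*(-8))*5 = -32*5 = -160)
s(T) = (3 + T)/(2*T) (s(T) = (3 + T)/((2*T)) = (3 + T)*(1/(2*T)) = (3 + T)/(2*T))
G(W) = W²/4 (G(W) = (W*W)/4 = W²/4)
1/(G(s(O)) + d) = 1/(((½)*(3 - 160)/(-160))²/4 + 36810) = 1/(((½)*(-1/160)*(-157))²/4 + 36810) = 1/((157/320)²/4 + 36810) = 1/((¼)*(24649/102400) + 36810) = 1/(24649/409600 + 36810) = 1/(15077400649/409600) = 409600/15077400649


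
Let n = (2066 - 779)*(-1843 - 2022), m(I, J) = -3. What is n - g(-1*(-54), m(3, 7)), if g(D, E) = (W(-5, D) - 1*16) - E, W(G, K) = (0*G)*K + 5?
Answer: -4974247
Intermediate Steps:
W(G, K) = 5 (W(G, K) = 0*K + 5 = 0 + 5 = 5)
n = -4974255 (n = 1287*(-3865) = -4974255)
g(D, E) = -11 - E (g(D, E) = (5 - 1*16) - E = (5 - 16) - E = -11 - E)
n - g(-1*(-54), m(3, 7)) = -4974255 - (-11 - 1*(-3)) = -4974255 - (-11 + 3) = -4974255 - 1*(-8) = -4974255 + 8 = -4974247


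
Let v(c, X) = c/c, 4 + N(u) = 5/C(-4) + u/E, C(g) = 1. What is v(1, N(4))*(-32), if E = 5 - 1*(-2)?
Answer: -32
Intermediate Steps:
E = 7 (E = 5 + 2 = 7)
N(u) = 1 + u/7 (N(u) = -4 + (5/1 + u/7) = -4 + (5*1 + u*(⅐)) = -4 + (5 + u/7) = 1 + u/7)
v(c, X) = 1
v(1, N(4))*(-32) = 1*(-32) = -32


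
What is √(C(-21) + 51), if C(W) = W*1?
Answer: √30 ≈ 5.4772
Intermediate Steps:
C(W) = W
√(C(-21) + 51) = √(-21 + 51) = √30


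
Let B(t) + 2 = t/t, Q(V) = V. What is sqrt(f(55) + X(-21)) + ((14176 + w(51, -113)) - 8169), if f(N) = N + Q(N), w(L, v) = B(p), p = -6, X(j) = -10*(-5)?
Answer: 6006 + 4*sqrt(10) ≈ 6018.6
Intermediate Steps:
X(j) = 50
B(t) = -1 (B(t) = -2 + t/t = -2 + 1 = -1)
w(L, v) = -1
f(N) = 2*N (f(N) = N + N = 2*N)
sqrt(f(55) + X(-21)) + ((14176 + w(51, -113)) - 8169) = sqrt(2*55 + 50) + ((14176 - 1) - 8169) = sqrt(110 + 50) + (14175 - 8169) = sqrt(160) + 6006 = 4*sqrt(10) + 6006 = 6006 + 4*sqrt(10)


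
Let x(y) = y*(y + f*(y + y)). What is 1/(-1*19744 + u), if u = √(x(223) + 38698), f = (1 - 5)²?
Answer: -19744/388145781 - √1679755/388145781 ≈ -5.4207e-5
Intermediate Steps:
f = 16 (f = (-4)² = 16)
x(y) = 33*y² (x(y) = y*(y + 16*(y + y)) = y*(y + 16*(2*y)) = y*(y + 32*y) = y*(33*y) = 33*y²)
u = √1679755 (u = √(33*223² + 38698) = √(33*49729 + 38698) = √(1641057 + 38698) = √1679755 ≈ 1296.1)
1/(-1*19744 + u) = 1/(-1*19744 + √1679755) = 1/(-19744 + √1679755)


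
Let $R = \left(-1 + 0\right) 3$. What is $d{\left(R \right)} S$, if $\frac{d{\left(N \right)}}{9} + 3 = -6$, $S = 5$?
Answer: $-405$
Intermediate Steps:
$R = -3$ ($R = \left(-1\right) 3 = -3$)
$d{\left(N \right)} = -81$ ($d{\left(N \right)} = -27 + 9 \left(-6\right) = -27 - 54 = -81$)
$d{\left(R \right)} S = \left(-81\right) 5 = -405$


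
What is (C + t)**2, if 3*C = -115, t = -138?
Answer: 279841/9 ≈ 31093.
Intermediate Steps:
C = -115/3 (C = (1/3)*(-115) = -115/3 ≈ -38.333)
(C + t)**2 = (-115/3 - 138)**2 = (-529/3)**2 = 279841/9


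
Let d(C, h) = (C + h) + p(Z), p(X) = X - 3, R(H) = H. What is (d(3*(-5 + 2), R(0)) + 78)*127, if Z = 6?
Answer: 9144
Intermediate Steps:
p(X) = -3 + X
d(C, h) = 3 + C + h (d(C, h) = (C + h) + (-3 + 6) = (C + h) + 3 = 3 + C + h)
(d(3*(-5 + 2), R(0)) + 78)*127 = ((3 + 3*(-5 + 2) + 0) + 78)*127 = ((3 + 3*(-3) + 0) + 78)*127 = ((3 - 9 + 0) + 78)*127 = (-6 + 78)*127 = 72*127 = 9144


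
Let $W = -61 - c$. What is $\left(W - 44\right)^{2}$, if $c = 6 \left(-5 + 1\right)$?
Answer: $6561$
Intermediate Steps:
$c = -24$ ($c = 6 \left(-4\right) = -24$)
$W = -37$ ($W = -61 - -24 = -61 + 24 = -37$)
$\left(W - 44\right)^{2} = \left(-37 - 44\right)^{2} = \left(-81\right)^{2} = 6561$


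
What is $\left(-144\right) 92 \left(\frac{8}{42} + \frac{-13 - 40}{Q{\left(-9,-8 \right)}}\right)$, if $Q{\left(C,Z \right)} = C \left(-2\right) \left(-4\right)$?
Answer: $- \frac{85928}{7} \approx -12275.0$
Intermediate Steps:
$Q{\left(C,Z \right)} = 8 C$ ($Q{\left(C,Z \right)} = - 2 C \left(-4\right) = 8 C$)
$\left(-144\right) 92 \left(\frac{8}{42} + \frac{-13 - 40}{Q{\left(-9,-8 \right)}}\right) = \left(-144\right) 92 \left(\frac{8}{42} + \frac{-13 - 40}{8 \left(-9\right)}\right) = - 13248 \left(8 \cdot \frac{1}{42} - \frac{53}{-72}\right) = - 13248 \left(\frac{4}{21} - - \frac{53}{72}\right) = - 13248 \left(\frac{4}{21} + \frac{53}{72}\right) = \left(-13248\right) \frac{467}{504} = - \frac{85928}{7}$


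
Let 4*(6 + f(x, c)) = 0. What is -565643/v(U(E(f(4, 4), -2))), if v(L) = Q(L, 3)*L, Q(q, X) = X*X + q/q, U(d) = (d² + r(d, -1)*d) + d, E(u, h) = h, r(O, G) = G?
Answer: -565643/40 ≈ -14141.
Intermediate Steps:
f(x, c) = -6 (f(x, c) = -6 + (¼)*0 = -6 + 0 = -6)
U(d) = d² (U(d) = (d² - d) + d = d²)
Q(q, X) = 1 + X² (Q(q, X) = X² + 1 = 1 + X²)
v(L) = 10*L (v(L) = (1 + 3²)*L = (1 + 9)*L = 10*L)
-565643/v(U(E(f(4, 4), -2))) = -565643/(10*(-2)²) = -565643/(10*4) = -565643/40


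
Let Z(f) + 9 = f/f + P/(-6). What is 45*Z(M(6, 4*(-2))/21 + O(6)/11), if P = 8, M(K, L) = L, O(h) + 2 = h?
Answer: -420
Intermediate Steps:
O(h) = -2 + h
Z(f) = -28/3 (Z(f) = -9 + (f/f + 8/(-6)) = -9 + (1 + 8*(-⅙)) = -9 + (1 - 4/3) = -9 - ⅓ = -28/3)
45*Z(M(6, 4*(-2))/21 + O(6)/11) = 45*(-28/3) = -420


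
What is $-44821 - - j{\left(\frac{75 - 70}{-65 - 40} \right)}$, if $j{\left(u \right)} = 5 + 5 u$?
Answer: $- \frac{941141}{21} \approx -44816.0$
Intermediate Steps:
$-44821 - - j{\left(\frac{75 - 70}{-65 - 40} \right)} = -44821 - - (5 + 5 \frac{75 - 70}{-65 - 40}) = -44821 - - (5 + 5 \frac{75 - 70}{-105}) = -44821 - - (5 + 5 \cdot 5 \left(- \frac{1}{105}\right)) = -44821 - - (5 + 5 \left(- \frac{1}{21}\right)) = -44821 - - (5 - \frac{5}{21}) = -44821 - \left(-1\right) \frac{100}{21} = -44821 - - \frac{100}{21} = -44821 + \frac{100}{21} = - \frac{941141}{21}$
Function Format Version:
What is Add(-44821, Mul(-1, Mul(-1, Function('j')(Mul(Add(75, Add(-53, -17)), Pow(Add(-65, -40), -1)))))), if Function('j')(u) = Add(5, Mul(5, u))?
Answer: Rational(-941141, 21) ≈ -44816.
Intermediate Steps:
Add(-44821, Mul(-1, Mul(-1, Function('j')(Mul(Add(75, Add(-53, -17)), Pow(Add(-65, -40), -1)))))) = Add(-44821, Mul(-1, Mul(-1, Add(5, Mul(5, Mul(Add(75, Add(-53, -17)), Pow(Add(-65, -40), -1))))))) = Add(-44821, Mul(-1, Mul(-1, Add(5, Mul(5, Mul(Add(75, -70), Pow(-105, -1))))))) = Add(-44821, Mul(-1, Mul(-1, Add(5, Mul(5, Mul(5, Rational(-1, 105))))))) = Add(-44821, Mul(-1, Mul(-1, Add(5, Mul(5, Rational(-1, 21)))))) = Add(-44821, Mul(-1, Mul(-1, Add(5, Rational(-5, 21))))) = Add(-44821, Mul(-1, Mul(-1, Rational(100, 21)))) = Add(-44821, Mul(-1, Rational(-100, 21))) = Add(-44821, Rational(100, 21)) = Rational(-941141, 21)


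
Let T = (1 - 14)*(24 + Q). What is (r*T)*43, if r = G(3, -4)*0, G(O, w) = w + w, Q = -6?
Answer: 0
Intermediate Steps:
G(O, w) = 2*w
T = -234 (T = (1 - 14)*(24 - 6) = -13*18 = -234)
r = 0 (r = (2*(-4))*0 = -8*0 = 0)
(r*T)*43 = (0*(-234))*43 = 0*43 = 0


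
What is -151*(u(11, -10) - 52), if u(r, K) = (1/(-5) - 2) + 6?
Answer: 36391/5 ≈ 7278.2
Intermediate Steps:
u(r, K) = 19/5 (u(r, K) = (-⅕ - 2) + 6 = -11/5 + 6 = 19/5)
-151*(u(11, -10) - 52) = -151*(19/5 - 52) = -151*(-241/5) = 36391/5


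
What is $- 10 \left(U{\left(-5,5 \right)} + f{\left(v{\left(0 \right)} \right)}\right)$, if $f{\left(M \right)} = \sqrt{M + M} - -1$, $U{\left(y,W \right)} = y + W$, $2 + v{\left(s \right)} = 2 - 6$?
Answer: $-10 - 20 i \sqrt{3} \approx -10.0 - 34.641 i$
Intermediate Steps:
$v{\left(s \right)} = -6$ ($v{\left(s \right)} = -2 + \left(2 - 6\right) = -2 - 4 = -6$)
$U{\left(y,W \right)} = W + y$
$f{\left(M \right)} = 1 + \sqrt{2} \sqrt{M}$ ($f{\left(M \right)} = \sqrt{2 M} + 1 = \sqrt{2} \sqrt{M} + 1 = 1 + \sqrt{2} \sqrt{M}$)
$- 10 \left(U{\left(-5,5 \right)} + f{\left(v{\left(0 \right)} \right)}\right) = - 10 \left(\left(5 - 5\right) + \left(1 + \sqrt{2} \sqrt{-6}\right)\right) = - 10 \left(0 + \left(1 + \sqrt{2} i \sqrt{6}\right)\right) = - 10 \left(0 + \left(1 + 2 i \sqrt{3}\right)\right) = - 10 \left(1 + 2 i \sqrt{3}\right) = -10 - 20 i \sqrt{3}$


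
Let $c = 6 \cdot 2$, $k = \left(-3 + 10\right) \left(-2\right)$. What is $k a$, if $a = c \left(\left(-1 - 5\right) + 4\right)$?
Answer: $336$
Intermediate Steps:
$k = -14$ ($k = 7 \left(-2\right) = -14$)
$c = 12$
$a = -24$ ($a = 12 \left(\left(-1 - 5\right) + 4\right) = 12 \left(-6 + 4\right) = 12 \left(-2\right) = -24$)
$k a = \left(-14\right) \left(-24\right) = 336$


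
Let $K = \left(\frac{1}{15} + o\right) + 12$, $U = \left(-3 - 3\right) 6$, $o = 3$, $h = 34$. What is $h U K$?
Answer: $- \frac{92208}{5} \approx -18442.0$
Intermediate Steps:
$U = -36$ ($U = \left(-3 - 3\right) 6 = \left(-6\right) 6 = -36$)
$K = \frac{226}{15}$ ($K = \left(\frac{1}{15} + 3\right) + 12 = \frac{46}{15} + 12 = \frac{226}{15} \approx 15.067$)
$h U K = 34 \left(-36\right) \frac{226}{15} = \left(-1224\right) \frac{226}{15} = - \frac{92208}{5}$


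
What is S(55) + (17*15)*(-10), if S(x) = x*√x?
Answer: -2550 + 55*√55 ≈ -2142.1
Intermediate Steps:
S(x) = x^(3/2)
S(55) + (17*15)*(-10) = 55^(3/2) + (17*15)*(-10) = 55*√55 + 255*(-10) = 55*√55 - 2550 = -2550 + 55*√55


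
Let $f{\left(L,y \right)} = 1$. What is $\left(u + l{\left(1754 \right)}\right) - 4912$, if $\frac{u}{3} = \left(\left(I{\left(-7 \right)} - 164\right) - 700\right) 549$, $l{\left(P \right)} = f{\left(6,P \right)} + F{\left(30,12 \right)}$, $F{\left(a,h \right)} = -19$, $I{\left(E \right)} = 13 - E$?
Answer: $-1394998$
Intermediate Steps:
$l{\left(P \right)} = -18$ ($l{\left(P \right)} = 1 - 19 = -18$)
$u = -1390068$ ($u = 3 \left(\left(\left(13 - -7\right) - 164\right) - 700\right) 549 = 3 \left(\left(\left(13 + 7\right) - 164\right) - 700\right) 549 = 3 \left(\left(20 - 164\right) - 700\right) 549 = 3 \left(-144 - 700\right) 549 = 3 \left(\left(-844\right) 549\right) = 3 \left(-463356\right) = -1390068$)
$\left(u + l{\left(1754 \right)}\right) - 4912 = \left(-1390068 - 18\right) - 4912 = -1390086 - 4912 = -1394998$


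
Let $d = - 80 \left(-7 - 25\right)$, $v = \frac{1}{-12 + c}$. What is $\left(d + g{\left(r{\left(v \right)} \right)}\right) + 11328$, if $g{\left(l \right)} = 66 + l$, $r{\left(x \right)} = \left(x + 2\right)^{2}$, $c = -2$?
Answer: $\frac{2735713}{196} \approx 13958.0$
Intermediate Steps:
$v = - \frac{1}{14}$ ($v = \frac{1}{-12 - 2} = \frac{1}{-14} = - \frac{1}{14} \approx -0.071429$)
$d = 2560$ ($d = \left(-80\right) \left(-32\right) = 2560$)
$r{\left(x \right)} = \left(2 + x\right)^{2}$
$\left(d + g{\left(r{\left(v \right)} \right)}\right) + 11328 = \left(2560 + \left(66 + \left(2 - \frac{1}{14}\right)^{2}\right)\right) + 11328 = \left(2560 + \left(66 + \left(\frac{27}{14}\right)^{2}\right)\right) + 11328 = \left(2560 + \left(66 + \frac{729}{196}\right)\right) + 11328 = \left(2560 + \frac{13665}{196}\right) + 11328 = \frac{515425}{196} + 11328 = \frac{2735713}{196}$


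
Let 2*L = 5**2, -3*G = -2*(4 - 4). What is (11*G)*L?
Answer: 0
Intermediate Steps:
G = 0 (G = -(-2)*(4 - 4)/3 = -(-2)*0/3 = -1/3*0 = 0)
L = 25/2 (L = (1/2)*5**2 = (1/2)*25 = 25/2 ≈ 12.500)
(11*G)*L = (11*0)*(25/2) = 0*(25/2) = 0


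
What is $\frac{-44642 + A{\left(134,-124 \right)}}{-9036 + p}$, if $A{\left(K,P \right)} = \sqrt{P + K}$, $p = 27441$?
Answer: $- \frac{44642}{18405} + \frac{\sqrt{10}}{18405} \approx -2.4254$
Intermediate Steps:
$A{\left(K,P \right)} = \sqrt{K + P}$
$\frac{-44642 + A{\left(134,-124 \right)}}{-9036 + p} = \frac{-44642 + \sqrt{134 - 124}}{-9036 + 27441} = \frac{-44642 + \sqrt{10}}{18405} = \left(-44642 + \sqrt{10}\right) \frac{1}{18405} = - \frac{44642}{18405} + \frac{\sqrt{10}}{18405}$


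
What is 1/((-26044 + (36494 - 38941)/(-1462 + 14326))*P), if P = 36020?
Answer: -3216/3016967329315 ≈ -1.0660e-9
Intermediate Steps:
1/((-26044 + (36494 - 38941)/(-1462 + 14326))*P) = 1/(-26044 + (36494 - 38941)/(-1462 + 14326)*36020) = (1/36020)/(-26044 - 2447/12864) = (1/36020)/(-335032463/12864) = -12864/335032463*1/36020 = -3216/3016967329315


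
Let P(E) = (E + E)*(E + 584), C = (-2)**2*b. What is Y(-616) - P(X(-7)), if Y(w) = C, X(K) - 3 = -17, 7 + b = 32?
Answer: 16060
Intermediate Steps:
b = 25 (b = -7 + 32 = 25)
X(K) = -14 (X(K) = 3 - 17 = -14)
C = 100 (C = (-2)**2*25 = 4*25 = 100)
Y(w) = 100
P(E) = 2*E*(584 + E) (P(E) = (2*E)*(584 + E) = 2*E*(584 + E))
Y(-616) - P(X(-7)) = 100 - 2*(-14)*(584 - 14) = 100 - 2*(-14)*570 = 100 - 1*(-15960) = 100 + 15960 = 16060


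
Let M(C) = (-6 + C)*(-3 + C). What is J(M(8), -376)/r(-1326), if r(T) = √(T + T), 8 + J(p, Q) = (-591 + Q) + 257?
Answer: 359*I*√663/663 ≈ 13.942*I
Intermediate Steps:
J(p, Q) = -342 + Q (J(p, Q) = -8 + ((-591 + Q) + 257) = -8 + (-334 + Q) = -342 + Q)
r(T) = √2*√T (r(T) = √(2*T) = √2*√T)
J(M(8), -376)/r(-1326) = (-342 - 376)/((√2*√(-1326))) = -718*(-I*√663/1326) = -(-359)*I*√663/663 = 359*I*√663/663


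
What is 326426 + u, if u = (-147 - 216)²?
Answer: 458195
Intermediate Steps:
u = 131769 (u = (-363)² = 131769)
326426 + u = 326426 + 131769 = 458195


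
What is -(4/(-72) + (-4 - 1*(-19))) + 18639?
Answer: 335233/18 ≈ 18624.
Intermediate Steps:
-(4/(-72) + (-4 - 1*(-19))) + 18639 = -(4*(-1/72) + (-4 + 19)) + 18639 = -(-1/18 + 15) + 18639 = -1*269/18 + 18639 = -269/18 + 18639 = 335233/18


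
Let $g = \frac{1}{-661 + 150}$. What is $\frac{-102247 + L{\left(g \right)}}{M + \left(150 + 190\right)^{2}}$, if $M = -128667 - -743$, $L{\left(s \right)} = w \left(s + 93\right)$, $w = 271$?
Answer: $\frac{39369755}{6297564} \approx 6.2516$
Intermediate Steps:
$g = - \frac{1}{511}$ ($g = \frac{1}{-511} = - \frac{1}{511} \approx -0.0019569$)
$L{\left(s \right)} = 25203 + 271 s$ ($L{\left(s \right)} = 271 \left(s + 93\right) = 271 \left(93 + s\right) = 25203 + 271 s$)
$M = -127924$ ($M = -128667 + 743 = -127924$)
$\frac{-102247 + L{\left(g \right)}}{M + \left(150 + 190\right)^{2}} = \frac{-102247 + \left(25203 + 271 \left(- \frac{1}{511}\right)\right)}{-127924 + \left(150 + 190\right)^{2}} = \frac{-102247 + \left(25203 - \frac{271}{511}\right)}{-127924 + 340^{2}} = \frac{-102247 + \frac{12878462}{511}}{-127924 + 115600} = - \frac{39369755}{511 \left(-12324\right)} = \left(- \frac{39369755}{511}\right) \left(- \frac{1}{12324}\right) = \frac{39369755}{6297564}$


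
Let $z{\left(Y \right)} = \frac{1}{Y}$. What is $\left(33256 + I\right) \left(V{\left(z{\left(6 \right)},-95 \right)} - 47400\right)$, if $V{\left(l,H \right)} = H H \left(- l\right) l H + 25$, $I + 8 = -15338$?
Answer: $- \frac{843884375}{2} \approx -4.2194 \cdot 10^{8}$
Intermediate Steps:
$I = -15346$ ($I = -8 - 15338 = -15346$)
$V{\left(l,H \right)} = 25 - H^{3} l^{2}$ ($V{\left(l,H \right)} = H^{2} \left(- l\right) l H + 25 = - l H^{2} l H + 25 = - H^{2} l^{2} H + 25 = - H^{3} l^{2} + 25 = 25 - H^{3} l^{2}$)
$\left(33256 + I\right) \left(V{\left(z{\left(6 \right)},-95 \right)} - 47400\right) = \left(33256 - 15346\right) \left(\left(25 - \left(-95\right)^{3} \left(\frac{1}{6}\right)^{2}\right) - 47400\right) = 17910 \left(\left(25 - - \frac{857375}{36}\right) - 47400\right) = 17910 \left(\left(25 - \left(-857375\right) \frac{1}{36}\right) - 47400\right) = 17910 \left(\left(25 + \frac{857375}{36}\right) - 47400\right) = 17910 \left(\frac{858275}{36} - 47400\right) = 17910 \left(- \frac{848125}{36}\right) = - \frac{843884375}{2}$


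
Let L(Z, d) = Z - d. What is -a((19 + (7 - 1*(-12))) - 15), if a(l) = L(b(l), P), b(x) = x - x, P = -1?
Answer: -1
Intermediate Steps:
b(x) = 0
a(l) = 1 (a(l) = 0 - 1*(-1) = 0 + 1 = 1)
-a((19 + (7 - 1*(-12))) - 15) = -1*1 = -1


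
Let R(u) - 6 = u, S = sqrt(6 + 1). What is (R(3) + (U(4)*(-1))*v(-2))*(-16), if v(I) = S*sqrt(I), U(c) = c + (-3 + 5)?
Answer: -144 + 96*I*sqrt(14) ≈ -144.0 + 359.2*I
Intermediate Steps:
S = sqrt(7) ≈ 2.6458
U(c) = 2 + c (U(c) = c + 2 = 2 + c)
R(u) = 6 + u
v(I) = sqrt(7)*sqrt(I)
(R(3) + (U(4)*(-1))*v(-2))*(-16) = ((6 + 3) + ((2 + 4)*(-1))*(sqrt(7)*sqrt(-2)))*(-16) = (9 + (6*(-1))*(sqrt(7)*(I*sqrt(2))))*(-16) = (9 - 6*I*sqrt(14))*(-16) = -144 + 96*I*sqrt(14)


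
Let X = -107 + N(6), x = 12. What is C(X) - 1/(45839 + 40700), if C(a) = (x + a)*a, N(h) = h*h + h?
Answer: 298126854/86539 ≈ 3445.0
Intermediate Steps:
N(h) = h + h² (N(h) = h² + h = h + h²)
X = -65 (X = -107 + 6*(1 + 6) = -107 + 6*7 = -107 + 42 = -65)
C(a) = a*(12 + a) (C(a) = (12 + a)*a = a*(12 + a))
C(X) - 1/(45839 + 40700) = -65*(12 - 65) - 1/(45839 + 40700) = -65*(-53) - 1/86539 = 3445 - 1*1/86539 = 3445 - 1/86539 = 298126854/86539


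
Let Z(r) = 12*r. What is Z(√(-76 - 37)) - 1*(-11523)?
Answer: 11523 + 12*I*√113 ≈ 11523.0 + 127.56*I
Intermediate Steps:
Z(√(-76 - 37)) - 1*(-11523) = 12*√(-76 - 37) - 1*(-11523) = 12*√(-113) + 11523 = 12*(I*√113) + 11523 = 12*I*√113 + 11523 = 11523 + 12*I*√113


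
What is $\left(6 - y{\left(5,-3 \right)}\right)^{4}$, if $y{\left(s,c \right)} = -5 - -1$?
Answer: $10000$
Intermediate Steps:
$y{\left(s,c \right)} = -4$ ($y{\left(s,c \right)} = -5 + 1 = -4$)
$\left(6 - y{\left(5,-3 \right)}\right)^{4} = \left(6 - -4\right)^{4} = \left(6 + 4\right)^{4} = 10^{4} = 10000$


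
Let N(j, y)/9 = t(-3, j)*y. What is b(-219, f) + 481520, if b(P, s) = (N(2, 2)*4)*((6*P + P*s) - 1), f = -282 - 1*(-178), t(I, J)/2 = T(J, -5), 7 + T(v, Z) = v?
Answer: -14970400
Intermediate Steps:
T(v, Z) = -7 + v
t(I, J) = -14 + 2*J (t(I, J) = 2*(-7 + J) = -14 + 2*J)
f = -104 (f = -282 + 178 = -104)
N(j, y) = 9*y*(-14 + 2*j) (N(j, y) = 9*((-14 + 2*j)*y) = 9*(y*(-14 + 2*j)) = 9*y*(-14 + 2*j))
b(P, s) = 720 - 4320*P - 720*P*s (b(P, s) = ((18*2*(-7 + 2))*4)*((6*P + P*s) - 1) = ((18*2*(-5))*4)*(-1 + 6*P + P*s) = (-180*4)*(-1 + 6*P + P*s) = -720*(-1 + 6*P + P*s) = 720 - 4320*P - 720*P*s)
b(-219, f) + 481520 = (720 - 4320*(-219) - 720*(-219)*(-104)) + 481520 = (720 + 946080 - 16398720) + 481520 = -15451920 + 481520 = -14970400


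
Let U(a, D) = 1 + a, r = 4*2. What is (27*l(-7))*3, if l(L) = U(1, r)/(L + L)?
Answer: -81/7 ≈ -11.571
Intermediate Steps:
r = 8
l(L) = 1/L (l(L) = (1 + 1)/(L + L) = 2/(2*L) = (1/(2*L))*2 = 1/L)
(27*l(-7))*3 = (27/(-7))*3 = (27*(-⅐))*3 = -27/7*3 = -81/7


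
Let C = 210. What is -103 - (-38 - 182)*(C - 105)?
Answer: 22997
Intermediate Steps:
-103 - (-38 - 182)*(C - 105) = -103 - (-38 - 182)*(210 - 105) = -103 - (-220)*105 = -103 - 1*(-23100) = -103 + 23100 = 22997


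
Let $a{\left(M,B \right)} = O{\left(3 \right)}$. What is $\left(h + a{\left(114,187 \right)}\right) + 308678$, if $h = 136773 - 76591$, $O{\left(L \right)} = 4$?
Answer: $368864$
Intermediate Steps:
$h = 60182$
$a{\left(M,B \right)} = 4$
$\left(h + a{\left(114,187 \right)}\right) + 308678 = \left(60182 + 4\right) + 308678 = 60186 + 308678 = 368864$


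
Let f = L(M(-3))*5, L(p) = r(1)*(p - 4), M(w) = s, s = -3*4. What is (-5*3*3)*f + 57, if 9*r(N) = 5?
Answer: 2057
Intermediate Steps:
s = -12
r(N) = 5/9 (r(N) = (1/9)*5 = 5/9)
M(w) = -12
L(p) = -20/9 + 5*p/9 (L(p) = 5*(p - 4)/9 = 5*(-4 + p)/9 = -20/9 + 5*p/9)
f = -400/9 (f = (-20/9 + (5/9)*(-12))*5 = (-20/9 - 20/3)*5 = -80/9*5 = -400/9 ≈ -44.444)
(-5*3*3)*f + 57 = (-5*3*3)*(-400/9) + 57 = -15*3*(-400/9) + 57 = -45*(-400/9) + 57 = 2000 + 57 = 2057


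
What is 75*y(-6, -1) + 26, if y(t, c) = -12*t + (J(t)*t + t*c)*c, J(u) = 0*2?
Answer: 4976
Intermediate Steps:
J(u) = 0
y(t, c) = -12*t + t*c² (y(t, c) = -12*t + (0*t + t*c)*c = -12*t + (0 + c*t)*c = -12*t + (c*t)*c = -12*t + t*c²)
75*y(-6, -1) + 26 = 75*(-6*(-12 + (-1)²)) + 26 = 75*(-6*(-12 + 1)) + 26 = 75*(-6*(-11)) + 26 = 75*66 + 26 = 4950 + 26 = 4976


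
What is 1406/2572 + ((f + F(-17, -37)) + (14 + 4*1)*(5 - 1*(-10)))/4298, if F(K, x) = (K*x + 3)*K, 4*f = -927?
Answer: -21492201/11054456 ≈ -1.9442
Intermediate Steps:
f = -927/4 (f = (¼)*(-927) = -927/4 ≈ -231.75)
F(K, x) = K*(3 + K*x) (F(K, x) = (3 + K*x)*K = K*(3 + K*x))
1406/2572 + ((f + F(-17, -37)) + (14 + 4*1)*(5 - 1*(-10)))/4298 = 1406/2572 + ((-927/4 - 17*(3 - 17*(-37))) + (14 + 4*1)*(5 - 1*(-10)))/4298 = 1406*(1/2572) + ((-927/4 - 17*(3 + 629)) + (14 + 4)*(5 + 10))*(1/4298) = 703/1286 + ((-927/4 - 17*632) + 18*15)*(1/4298) = 703/1286 + ((-927/4 - 10744) + 270)*(1/4298) = 703/1286 + (-43903/4 + 270)*(1/4298) = 703/1286 - 42823/4*1/4298 = 703/1286 - 42823/17192 = -21492201/11054456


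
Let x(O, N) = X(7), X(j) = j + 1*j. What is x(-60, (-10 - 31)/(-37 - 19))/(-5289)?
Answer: -14/5289 ≈ -0.0026470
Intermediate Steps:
X(j) = 2*j (X(j) = j + j = 2*j)
x(O, N) = 14 (x(O, N) = 2*7 = 14)
x(-60, (-10 - 31)/(-37 - 19))/(-5289) = 14/(-5289) = 14*(-1/5289) = -14/5289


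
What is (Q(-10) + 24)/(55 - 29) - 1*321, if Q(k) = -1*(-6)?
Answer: -4158/13 ≈ -319.85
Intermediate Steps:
Q(k) = 6
(Q(-10) + 24)/(55 - 29) - 1*321 = (6 + 24)/(55 - 29) - 1*321 = 30/26 - 321 = 30*(1/26) - 321 = 15/13 - 321 = -4158/13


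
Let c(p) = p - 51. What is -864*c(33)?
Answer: 15552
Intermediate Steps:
c(p) = -51 + p
-864*c(33) = -864*(-51 + 33) = -864*(-18) = 15552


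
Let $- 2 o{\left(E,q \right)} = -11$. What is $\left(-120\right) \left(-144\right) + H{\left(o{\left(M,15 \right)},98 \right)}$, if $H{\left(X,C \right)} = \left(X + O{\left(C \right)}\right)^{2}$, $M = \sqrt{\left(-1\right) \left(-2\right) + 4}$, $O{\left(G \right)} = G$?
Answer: $\frac{111969}{4} \approx 27992.0$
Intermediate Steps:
$M = \sqrt{6}$ ($M = \sqrt{2 + 4} = \sqrt{6} \approx 2.4495$)
$o{\left(E,q \right)} = \frac{11}{2}$ ($o{\left(E,q \right)} = \left(- \frac{1}{2}\right) \left(-11\right) = \frac{11}{2}$)
$H{\left(X,C \right)} = \left(C + X\right)^{2}$ ($H{\left(X,C \right)} = \left(X + C\right)^{2} = \left(C + X\right)^{2}$)
$\left(-120\right) \left(-144\right) + H{\left(o{\left(M,15 \right)},98 \right)} = \left(-120\right) \left(-144\right) + \left(98 + \frac{11}{2}\right)^{2} = 17280 + \left(\frac{207}{2}\right)^{2} = 17280 + \frac{42849}{4} = \frac{111969}{4}$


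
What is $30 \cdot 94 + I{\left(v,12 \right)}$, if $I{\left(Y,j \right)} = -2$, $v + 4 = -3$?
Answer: $2818$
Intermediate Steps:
$v = -7$ ($v = -4 - 3 = -7$)
$30 \cdot 94 + I{\left(v,12 \right)} = 30 \cdot 94 - 2 = 2820 - 2 = 2818$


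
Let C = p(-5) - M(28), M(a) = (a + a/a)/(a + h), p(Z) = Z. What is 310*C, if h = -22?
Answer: -9145/3 ≈ -3048.3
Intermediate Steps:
M(a) = (1 + a)/(-22 + a) (M(a) = (a + a/a)/(a - 22) = (a + 1)/(-22 + a) = (1 + a)/(-22 + a))
C = -59/6 (C = -5 - (1 + 28)/(-22 + 28) = -5 - 29/6 = -59/6 ≈ -9.8333)
310*C = 310*(-59/6) = -9145/3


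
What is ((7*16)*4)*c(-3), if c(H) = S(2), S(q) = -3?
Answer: -1344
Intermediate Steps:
c(H) = -3
((7*16)*4)*c(-3) = ((7*16)*4)*(-3) = (112*4)*(-3) = 448*(-3) = -1344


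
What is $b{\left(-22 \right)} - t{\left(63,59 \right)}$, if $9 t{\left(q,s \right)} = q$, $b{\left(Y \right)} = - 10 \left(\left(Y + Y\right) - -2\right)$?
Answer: $413$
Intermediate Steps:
$b{\left(Y \right)} = -20 - 20 Y$ ($b{\left(Y \right)} = - 10 \left(2 Y + 2\right) = - 10 \left(2 + 2 Y\right) = -20 - 20 Y$)
$t{\left(q,s \right)} = \frac{q}{9}$
$b{\left(-22 \right)} - t{\left(63,59 \right)} = \left(-20 - -440\right) - \frac{1}{9} \cdot 63 = \left(-20 + 440\right) - 7 = 420 - 7 = 413$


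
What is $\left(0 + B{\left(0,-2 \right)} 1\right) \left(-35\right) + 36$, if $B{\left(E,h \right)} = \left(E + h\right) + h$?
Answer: $176$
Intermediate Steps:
$B{\left(E,h \right)} = E + 2 h$
$\left(0 + B{\left(0,-2 \right)} 1\right) \left(-35\right) + 36 = \left(0 + \left(0 + 2 \left(-2\right)\right) 1\right) \left(-35\right) + 36 = \left(0 + \left(0 - 4\right) 1\right) \left(-35\right) + 36 = \left(0 - 4\right) \left(-35\right) + 36 = \left(-4\right) \left(-35\right) + 36 = 140 + 36 = 176$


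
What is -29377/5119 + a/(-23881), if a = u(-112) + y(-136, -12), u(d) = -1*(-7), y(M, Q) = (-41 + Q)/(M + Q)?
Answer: -9439571897/1644775652 ≈ -5.7391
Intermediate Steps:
y(M, Q) = (-41 + Q)/(M + Q)
u(d) = 7
a = 1089/148 (a = 7 + (-41 - 12)/(-136 - 12) = 7 - 53/(-148) = 7 - 1/148*(-53) = 7 + 53/148 = 1089/148 ≈ 7.3581)
-29377/5119 + a/(-23881) = -29377/5119 + (1089/148)/(-23881) = -29377*1/5119 + (1089/148)*(-1/23881) = -29377/5119 - 99/321308 = -9439571897/1644775652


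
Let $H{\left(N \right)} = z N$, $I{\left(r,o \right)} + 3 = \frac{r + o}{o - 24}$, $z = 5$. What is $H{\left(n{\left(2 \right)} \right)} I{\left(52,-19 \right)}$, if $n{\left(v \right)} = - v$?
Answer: $\frac{1620}{43} \approx 37.674$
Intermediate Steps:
$I{\left(r,o \right)} = -3 + \frac{o + r}{-24 + o}$ ($I{\left(r,o \right)} = -3 + \frac{r + o}{o - 24} = -3 + \frac{o + r}{-24 + o}$)
$H{\left(N \right)} = 5 N$
$H{\left(n{\left(2 \right)} \right)} I{\left(52,-19 \right)} = 5 \left(\left(-1\right) 2\right) \frac{72 + 52 - -38}{-24 - 19} = 5 \left(-2\right) \frac{72 + 52 + 38}{-43} = - 10 \left(\left(- \frac{1}{43}\right) 162\right) = \left(-10\right) \left(- \frac{162}{43}\right) = \frac{1620}{43}$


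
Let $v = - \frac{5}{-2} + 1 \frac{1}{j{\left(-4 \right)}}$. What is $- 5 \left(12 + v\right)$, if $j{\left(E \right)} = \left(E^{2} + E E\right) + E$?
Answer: $- \frac{2035}{28} \approx -72.679$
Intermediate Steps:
$j{\left(E \right)} = E + 2 E^{2}$ ($j{\left(E \right)} = \left(E^{2} + E^{2}\right) + E = 2 E^{2} + E = E + 2 E^{2}$)
$v = \frac{71}{28}$ ($v = - \frac{5}{-2} + 1 \frac{1}{\left(-4\right) \left(1 + 2 \left(-4\right)\right)} = \left(-5\right) \left(- \frac{1}{2}\right) + 1 \frac{1}{\left(-4\right) \left(1 - 8\right)} = \frac{5}{2} + 1 \frac{1}{\left(-4\right) \left(-7\right)} = \frac{5}{2} + 1 \cdot \frac{1}{28} = \frac{5}{2} + \frac{1}{28} = \frac{71}{28} \approx 2.5357$)
$- 5 \left(12 + v\right) = - 5 \left(12 + \frac{71}{28}\right) = \left(-5\right) \frac{407}{28} = - \frac{2035}{28}$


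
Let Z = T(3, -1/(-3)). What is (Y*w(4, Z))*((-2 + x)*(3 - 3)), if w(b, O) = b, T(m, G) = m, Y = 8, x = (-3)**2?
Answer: 0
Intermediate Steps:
x = 9
Z = 3
(Y*w(4, Z))*((-2 + x)*(3 - 3)) = (8*4)*((-2 + 9)*(3 - 3)) = 32*(7*0) = 32*0 = 0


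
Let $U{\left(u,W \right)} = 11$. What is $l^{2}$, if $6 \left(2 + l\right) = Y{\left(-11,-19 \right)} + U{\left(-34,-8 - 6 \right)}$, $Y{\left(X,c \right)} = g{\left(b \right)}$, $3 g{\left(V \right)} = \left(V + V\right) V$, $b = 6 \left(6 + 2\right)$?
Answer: $\frac{2356225}{36} \approx 65451.0$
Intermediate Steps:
$b = 48$ ($b = 6 \cdot 8 = 48$)
$g{\left(V \right)} = \frac{2 V^{2}}{3}$ ($g{\left(V \right)} = \frac{\left(V + V\right) V}{3} = \frac{2 V V}{3} = \frac{2 V^{2}}{3}$)
$Y{\left(X,c \right)} = 1536$ ($Y{\left(X,c \right)} = \frac{2 \cdot 48^{2}}{3} = \frac{2}{3} \cdot 2304 = 1536$)
$l = \frac{1535}{6}$ ($l = -2 + \frac{1536 + 11}{6} = -2 + \frac{1}{6} \cdot 1547 = -2 + \frac{1547}{6} = \frac{1535}{6} \approx 255.83$)
$l^{2} = \left(\frac{1535}{6}\right)^{2} = \frac{2356225}{36}$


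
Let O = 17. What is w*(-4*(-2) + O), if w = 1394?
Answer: 34850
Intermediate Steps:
w*(-4*(-2) + O) = 1394*(-4*(-2) + 17) = 1394*(8 + 17) = 1394*25 = 34850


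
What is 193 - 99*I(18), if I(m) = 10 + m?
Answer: -2579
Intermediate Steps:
193 - 99*I(18) = 193 - 99*(10 + 18) = 193 - 99*28 = 193 - 2772 = -2579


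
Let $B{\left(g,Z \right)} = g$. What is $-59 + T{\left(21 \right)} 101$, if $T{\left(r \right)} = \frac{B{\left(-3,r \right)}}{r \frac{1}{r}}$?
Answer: $-362$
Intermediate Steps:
$T{\left(r \right)} = -3$ ($T{\left(r \right)} = - \frac{3}{r \frac{1}{r}} = - \frac{3}{1} = \left(-3\right) 1 = -3$)
$-59 + T{\left(21 \right)} 101 = -59 - 303 = -362$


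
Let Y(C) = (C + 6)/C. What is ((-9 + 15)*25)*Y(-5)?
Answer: -30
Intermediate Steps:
Y(C) = (6 + C)/C
((-9 + 15)*25)*Y(-5) = ((-9 + 15)*25)*((6 - 5)/(-5)) = (6*25)*(-⅕*1) = 150*(-⅕) = -30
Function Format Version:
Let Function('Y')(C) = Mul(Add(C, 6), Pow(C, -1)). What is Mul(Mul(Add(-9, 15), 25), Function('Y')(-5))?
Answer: -30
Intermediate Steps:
Function('Y')(C) = Mul(Pow(C, -1), Add(6, C)) (Function('Y')(C) = Mul(Add(6, C), Pow(C, -1)) = Mul(Pow(C, -1), Add(6, C)))
Mul(Mul(Add(-9, 15), 25), Function('Y')(-5)) = Mul(Mul(Add(-9, 15), 25), Mul(Pow(-5, -1), Add(6, -5))) = Mul(Mul(6, 25), Mul(Rational(-1, 5), 1)) = Mul(150, Rational(-1, 5)) = -30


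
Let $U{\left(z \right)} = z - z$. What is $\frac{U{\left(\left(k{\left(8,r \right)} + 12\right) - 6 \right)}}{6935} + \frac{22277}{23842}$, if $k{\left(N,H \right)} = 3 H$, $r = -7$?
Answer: $\frac{22277}{23842} \approx 0.93436$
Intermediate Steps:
$U{\left(z \right)} = 0$
$\frac{U{\left(\left(k{\left(8,r \right)} + 12\right) - 6 \right)}}{6935} + \frac{22277}{23842} = \frac{0}{6935} + \frac{22277}{23842} = 0 \cdot \frac{1}{6935} + 22277 \cdot \frac{1}{23842} = 0 + \frac{22277}{23842} = \frac{22277}{23842}$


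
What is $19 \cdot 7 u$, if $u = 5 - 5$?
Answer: $0$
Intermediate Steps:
$u = 0$
$19 \cdot 7 u = 19 \cdot 7 \cdot 0 = 133 \cdot 0 = 0$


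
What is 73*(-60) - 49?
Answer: -4429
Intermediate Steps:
73*(-60) - 49 = -4380 - 49 = -4429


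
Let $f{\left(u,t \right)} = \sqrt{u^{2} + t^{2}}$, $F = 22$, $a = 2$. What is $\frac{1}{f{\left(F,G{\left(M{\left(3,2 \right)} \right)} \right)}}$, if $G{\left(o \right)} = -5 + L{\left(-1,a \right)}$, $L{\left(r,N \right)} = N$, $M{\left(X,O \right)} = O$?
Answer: $\frac{\sqrt{493}}{493} \approx 0.045038$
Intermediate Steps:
$G{\left(o \right)} = -3$ ($G{\left(o \right)} = -5 + 2 = -3$)
$f{\left(u,t \right)} = \sqrt{t^{2} + u^{2}}$
$\frac{1}{f{\left(F,G{\left(M{\left(3,2 \right)} \right)} \right)}} = \frac{1}{\sqrt{\left(-3\right)^{2} + 22^{2}}} = \frac{1}{\sqrt{9 + 484}} = \frac{1}{\sqrt{493}} = \frac{\sqrt{493}}{493}$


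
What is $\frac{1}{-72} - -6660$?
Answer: $\frac{479519}{72} \approx 6660.0$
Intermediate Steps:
$\frac{1}{-72} - -6660 = - \frac{1}{72} + 6660 = \frac{479519}{72}$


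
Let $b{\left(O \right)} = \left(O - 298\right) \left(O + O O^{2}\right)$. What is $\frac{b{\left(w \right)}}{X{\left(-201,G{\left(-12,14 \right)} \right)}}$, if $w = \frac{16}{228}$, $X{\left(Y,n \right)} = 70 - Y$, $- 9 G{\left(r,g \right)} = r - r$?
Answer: $- \frac{221784920}{2860676271} \approx -0.077529$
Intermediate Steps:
$G{\left(r,g \right)} = 0$ ($G{\left(r,g \right)} = - \frac{r - r}{9} = \left(- \frac{1}{9}\right) 0 = 0$)
$w = \frac{4}{57}$ ($w = 16 \cdot \frac{1}{228} = \frac{4}{57} \approx 0.070175$)
$b{\left(O \right)} = \left(-298 + O\right) \left(O + O^{3}\right)$
$\frac{b{\left(w \right)}}{X{\left(-201,G{\left(-12,14 \right)} \right)}} = \frac{\frac{4}{57} \left(-298 + \frac{4}{57} + \left(\frac{4}{57}\right)^{3} - 298 \left(\frac{4}{57}\right)^{2}\right)}{70 - -201} = \frac{\frac{4}{57} \left(-298 + \frac{4}{57} + \frac{64}{185193} - \frac{4768}{3249}\right)}{70 + 201} = \frac{\frac{4}{57} \left(-298 + \frac{4}{57} + \frac{64}{185193} - \frac{4768}{3249}\right)}{271} = \frac{4}{57} \left(- \frac{55446230}{185193}\right) \frac{1}{271} = \left(- \frac{221784920}{10556001}\right) \frac{1}{271} = - \frac{221784920}{2860676271}$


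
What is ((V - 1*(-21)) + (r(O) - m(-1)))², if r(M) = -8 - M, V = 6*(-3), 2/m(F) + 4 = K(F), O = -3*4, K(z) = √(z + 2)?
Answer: 529/9 ≈ 58.778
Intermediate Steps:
K(z) = √(2 + z)
O = -12
m(F) = 2/(-4 + √(2 + F))
V = -18
((V - 1*(-21)) + (r(O) - m(-1)))² = ((-18 - 1*(-21)) + ((-8 - 1*(-12)) - 2/(-4 + √(2 - 1))))² = ((-18 + 21) + ((-8 + 12) - 2/(-4 + √1)))² = (3 + (4 - 2/(-4 + 1)))² = (3 + (4 - 2/(-3)))² = (3 + (4 - 2*(-1)/3))² = (3 + (4 - 1*(-⅔)))² = (3 + (4 + ⅔))² = (3 + 14/3)² = (23/3)² = 529/9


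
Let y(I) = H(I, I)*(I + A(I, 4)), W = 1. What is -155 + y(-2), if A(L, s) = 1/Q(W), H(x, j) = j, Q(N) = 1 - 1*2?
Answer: -149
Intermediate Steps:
Q(N) = -1 (Q(N) = 1 - 2 = -1)
A(L, s) = -1 (A(L, s) = 1/(-1) = -1)
y(I) = I*(-1 + I) (y(I) = I*(I - 1) = I*(-1 + I))
-155 + y(-2) = -155 - 2*(-1 - 2) = -155 - 2*(-3) = -155 + 6 = -149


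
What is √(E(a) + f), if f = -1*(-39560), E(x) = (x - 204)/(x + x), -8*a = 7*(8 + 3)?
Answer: √938468146/154 ≈ 198.92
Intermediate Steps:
a = -77/8 (a = -7*(8 + 3)/8 = -7*11/8 = -⅛*77 = -77/8 ≈ -9.6250)
E(x) = (-204 + x)/(2*x) (E(x) = (-204 + x)/((2*x)) = (-204 + x)*(1/(2*x)) = (-204 + x)/(2*x))
f = 39560
√(E(a) + f) = √((-204 - 77/8)/(2*(-77/8)) + 39560) = √((½)*(-8/77)*(-1709/8) + 39560) = √(1709/154 + 39560) = √(6093949/154) = √938468146/154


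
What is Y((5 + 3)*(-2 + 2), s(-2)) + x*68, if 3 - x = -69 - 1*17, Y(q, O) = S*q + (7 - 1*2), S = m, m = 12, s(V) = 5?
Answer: 6057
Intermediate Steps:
S = 12
Y(q, O) = 5 + 12*q (Y(q, O) = 12*q + (7 - 1*2) = 12*q + (7 - 2) = 12*q + 5 = 5 + 12*q)
x = 89 (x = 3 - (-69 - 1*17) = 3 - (-69 - 17) = 3 - 1*(-86) = 3 + 86 = 89)
Y((5 + 3)*(-2 + 2), s(-2)) + x*68 = (5 + 12*((5 + 3)*(-2 + 2))) + 89*68 = (5 + 12*(8*0)) + 6052 = (5 + 12*0) + 6052 = (5 + 0) + 6052 = 5 + 6052 = 6057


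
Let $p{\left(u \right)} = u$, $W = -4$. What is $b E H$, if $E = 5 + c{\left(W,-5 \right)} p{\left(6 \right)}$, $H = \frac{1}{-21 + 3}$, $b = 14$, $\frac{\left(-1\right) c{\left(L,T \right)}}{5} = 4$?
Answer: $\frac{805}{9} \approx 89.444$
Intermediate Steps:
$c{\left(L,T \right)} = -20$ ($c{\left(L,T \right)} = \left(-5\right) 4 = -20$)
$H = - \frac{1}{18}$ ($H = \frac{1}{-18} = - \frac{1}{18} \approx -0.055556$)
$E = -115$ ($E = 5 - 120 = -115$)
$b E H = 14 \left(-115\right) \left(- \frac{1}{18}\right) = \left(-1610\right) \left(- \frac{1}{18}\right) = \frac{805}{9}$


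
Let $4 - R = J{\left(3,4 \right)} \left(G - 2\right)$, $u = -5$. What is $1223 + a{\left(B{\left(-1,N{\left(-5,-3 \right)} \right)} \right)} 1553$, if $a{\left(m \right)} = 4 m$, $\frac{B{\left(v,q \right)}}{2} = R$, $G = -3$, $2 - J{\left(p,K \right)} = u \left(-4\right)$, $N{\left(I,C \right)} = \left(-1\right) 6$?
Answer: $-1067241$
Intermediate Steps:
$N{\left(I,C \right)} = -6$
$J{\left(p,K \right)} = -18$ ($J{\left(p,K \right)} = 2 - \left(-5\right) \left(-4\right) = 2 - 20 = -18$)
$R = -86$ ($R = 4 - - 18 \left(-3 - 2\right) = 4 - \left(-18\right) \left(-5\right) = 4 - 90 = -86$)
$B{\left(v,q \right)} = -172$ ($B{\left(v,q \right)} = 2 \left(-86\right) = -172$)
$1223 + a{\left(B{\left(-1,N{\left(-5,-3 \right)} \right)} \right)} 1553 = 1223 + 4 \left(-172\right) 1553 = 1223 - 1068464 = -1067241$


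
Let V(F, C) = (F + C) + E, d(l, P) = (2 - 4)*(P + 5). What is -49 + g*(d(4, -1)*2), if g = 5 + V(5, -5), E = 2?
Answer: -161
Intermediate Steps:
d(l, P) = -10 - 2*P (d(l, P) = -2*(5 + P) = -10 - 2*P)
V(F, C) = 2 + C + F (V(F, C) = (F + C) + 2 = (C + F) + 2 = 2 + C + F)
g = 7 (g = 5 + (2 - 5 + 5) = 5 + 2 = 7)
-49 + g*(d(4, -1)*2) = -49 + 7*((-10 - 2*(-1))*2) = -49 + 7*((-10 + 2)*2) = -49 + 7*(-8*2) = -49 + 7*(-16) = -49 - 112 = -161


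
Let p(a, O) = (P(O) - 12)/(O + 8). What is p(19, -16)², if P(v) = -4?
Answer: 4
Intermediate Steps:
p(a, O) = -16/(8 + O) (p(a, O) = (-4 - 12)/(O + 8) = -16/(8 + O))
p(19, -16)² = (-16/(8 - 16))² = (-16/(-8))² = (-16*(-⅛))² = 2² = 4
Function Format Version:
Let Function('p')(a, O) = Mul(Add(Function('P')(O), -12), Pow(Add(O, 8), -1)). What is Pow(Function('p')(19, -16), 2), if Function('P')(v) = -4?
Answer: 4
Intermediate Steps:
Function('p')(a, O) = Mul(-16, Pow(Add(8, O), -1)) (Function('p')(a, O) = Mul(Add(-4, -12), Pow(Add(O, 8), -1)) = Mul(-16, Pow(Add(8, O), -1)))
Pow(Function('p')(19, -16), 2) = Pow(Mul(-16, Pow(Add(8, -16), -1)), 2) = Pow(Mul(-16, Pow(-8, -1)), 2) = Pow(Mul(-16, Rational(-1, 8)), 2) = Pow(2, 2) = 4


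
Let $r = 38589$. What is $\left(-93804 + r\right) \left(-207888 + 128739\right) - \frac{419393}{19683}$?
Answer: $\frac{86018883065512}{19683} \approx 4.3702 \cdot 10^{9}$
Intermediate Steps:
$\left(-93804 + r\right) \left(-207888 + 128739\right) - \frac{419393}{19683} = \left(-93804 + 38589\right) \left(-207888 + 128739\right) - \frac{419393}{19683} = \left(-55215\right) \left(-79149\right) - \frac{419393}{19683} = 4370212035 - \frac{419393}{19683} = \frac{86018883065512}{19683}$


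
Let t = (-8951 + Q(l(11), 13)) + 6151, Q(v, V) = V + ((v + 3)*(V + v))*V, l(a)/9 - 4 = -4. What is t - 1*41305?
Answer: -43585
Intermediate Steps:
l(a) = 0 (l(a) = 36 + 9*(-4) = 36 - 36 = 0)
Q(v, V) = V + V*(3 + v)*(V + v) (Q(v, V) = V + ((3 + v)*(V + v))*V = V + V*(3 + v)*(V + v))
t = -2280 (t = (-8951 + 13*(1 + 0² + 3*13 + 3*0 + 13*0)) + 6151 = (-8951 + 13*(1 + 0 + 39 + 0 + 0)) + 6151 = (-8951 + 13*40) + 6151 = (-8951 + 520) + 6151 = -8431 + 6151 = -2280)
t - 1*41305 = -2280 - 1*41305 = -2280 - 41305 = -43585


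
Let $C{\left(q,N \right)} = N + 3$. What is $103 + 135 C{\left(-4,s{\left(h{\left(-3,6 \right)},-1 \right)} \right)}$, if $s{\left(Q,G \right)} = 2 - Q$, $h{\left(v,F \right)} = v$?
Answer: $1183$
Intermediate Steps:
$C{\left(q,N \right)} = 3 + N$
$103 + 135 C{\left(-4,s{\left(h{\left(-3,6 \right)},-1 \right)} \right)} = 103 + 135 \left(3 + \left(2 - -3\right)\right) = 103 + 135 \left(3 + \left(2 + 3\right)\right) = 103 + 135 \left(3 + 5\right) = 103 + 135 \cdot 8 = 103 + 1080 = 1183$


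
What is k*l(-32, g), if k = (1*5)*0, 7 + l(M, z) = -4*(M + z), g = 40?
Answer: 0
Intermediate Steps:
l(M, z) = -7 - 4*M - 4*z (l(M, z) = -7 - 4*(M + z) = -7 + (-4*M - 4*z) = -7 - 4*M - 4*z)
k = 0 (k = 5*0 = 0)
k*l(-32, g) = 0*(-7 - 4*(-32) - 4*40) = 0*(-7 + 128 - 160) = 0*(-39) = 0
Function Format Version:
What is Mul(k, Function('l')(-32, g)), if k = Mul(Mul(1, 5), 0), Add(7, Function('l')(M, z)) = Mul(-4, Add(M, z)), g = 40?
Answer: 0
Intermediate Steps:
Function('l')(M, z) = Add(-7, Mul(-4, M), Mul(-4, z)) (Function('l')(M, z) = Add(-7, Mul(-4, Add(M, z))) = Add(-7, Add(Mul(-4, M), Mul(-4, z))) = Add(-7, Mul(-4, M), Mul(-4, z)))
k = 0 (k = Mul(5, 0) = 0)
Mul(k, Function('l')(-32, g)) = Mul(0, Add(-7, Mul(-4, -32), Mul(-4, 40))) = Mul(0, Add(-7, 128, -160)) = Mul(0, -39) = 0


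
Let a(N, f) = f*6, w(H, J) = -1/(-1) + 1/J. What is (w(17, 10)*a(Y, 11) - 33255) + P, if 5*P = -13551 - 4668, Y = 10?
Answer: -184131/5 ≈ -36826.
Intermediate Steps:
P = -18219/5 (P = (-13551 - 4668)/5 = (⅕)*(-18219) = -18219/5 ≈ -3643.8)
w(H, J) = 1 + 1/J (w(H, J) = -1*(-1) + 1/J = 1 + 1/J)
a(N, f) = 6*f
(w(17, 10)*a(Y, 11) - 33255) + P = (((1 + 10)/10)*(6*11) - 33255) - 18219/5 = (((⅒)*11)*66 - 33255) - 18219/5 = ((11/10)*66 - 33255) - 18219/5 = (363/5 - 33255) - 18219/5 = -165912/5 - 18219/5 = -184131/5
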